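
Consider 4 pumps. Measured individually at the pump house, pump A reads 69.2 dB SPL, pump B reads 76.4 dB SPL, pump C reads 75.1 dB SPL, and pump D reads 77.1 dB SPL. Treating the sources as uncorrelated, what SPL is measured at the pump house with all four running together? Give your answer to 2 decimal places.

81.32 dB SPL

Uncorrelated sources add in intensity (power), not in dB.
L_total = 10·log₁₀(10^(69.2/10) + 10^(76.4/10) + 10^(75.1/10) + 10^(77.1/10)) = 10·log₁₀(135600000) = 81.32 dB SPL.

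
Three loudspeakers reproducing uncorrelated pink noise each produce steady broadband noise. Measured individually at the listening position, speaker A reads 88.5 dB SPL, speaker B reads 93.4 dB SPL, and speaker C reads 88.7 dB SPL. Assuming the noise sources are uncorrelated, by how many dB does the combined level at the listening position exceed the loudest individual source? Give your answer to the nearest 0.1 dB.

2.2 dB

Uncorrelated sources add in intensity (power), not in dB.
L_total = 10·log₁₀(10^(88.5/10) + 10^(93.4/10) + 10^(88.7/10)) = 95.61 dB SPL.
Excess over the loudest (93.4 dB): 95.61 − 93.4 = 2.2 dB.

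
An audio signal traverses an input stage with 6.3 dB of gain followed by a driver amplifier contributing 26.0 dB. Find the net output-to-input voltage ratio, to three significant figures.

Net gain = 6.3 + 26.0 = 32.3 dB.
Voltage ratio = 10^(32.3/20) = 41.2.

41.2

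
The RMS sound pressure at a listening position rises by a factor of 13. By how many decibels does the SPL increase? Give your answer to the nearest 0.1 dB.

22.3 dB

Sound pressure is an amplitude quantity: ΔL = 20·log₁₀(p₂/p₁).
20·log₁₀(13) = 22.3 dB.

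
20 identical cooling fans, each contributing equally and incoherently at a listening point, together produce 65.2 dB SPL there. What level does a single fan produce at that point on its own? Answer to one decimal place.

20 equal incoherent sources add 10·log₁₀(20) = 13.01 dB over one source.
L_one = 65.2 − 13.01 = 52.2 dB SPL.

52.2 dB SPL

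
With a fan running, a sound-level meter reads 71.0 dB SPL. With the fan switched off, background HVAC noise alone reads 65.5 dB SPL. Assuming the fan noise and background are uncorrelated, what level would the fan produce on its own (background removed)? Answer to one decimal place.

69.6 dB SPL

Subtract intensities: L_src = 10·log₁₀(10^(L_total/10) − 10^(L_bg/10)).
L_src = 10·log₁₀(10^(71.0/10) − 10^(65.5/10)) = 10·log₁₀(9041000) = 69.6 dB SPL.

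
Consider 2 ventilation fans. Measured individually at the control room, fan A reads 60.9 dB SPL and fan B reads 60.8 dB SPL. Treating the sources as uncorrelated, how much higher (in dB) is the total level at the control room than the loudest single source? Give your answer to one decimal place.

Uncorrelated sources add in intensity (power), not in dB.
L_total = 10·log₁₀(10^(60.9/10) + 10^(60.8/10)) = 63.86 dB SPL.
Excess over the loudest (60.9 dB): 63.86 − 60.9 = 3.0 dB.

3.0 dB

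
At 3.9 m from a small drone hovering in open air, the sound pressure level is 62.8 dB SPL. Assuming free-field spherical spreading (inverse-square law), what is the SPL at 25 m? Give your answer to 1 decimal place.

46.7 dB SPL

Inverse-square spreading gives ΔL = −20·log₁₀(d₂/d₁).
ΔL = −20·log₁₀(25/3.9) = -16.14 dB, so L₂ = 62.8 + (-16.14) = 46.7 dB SPL.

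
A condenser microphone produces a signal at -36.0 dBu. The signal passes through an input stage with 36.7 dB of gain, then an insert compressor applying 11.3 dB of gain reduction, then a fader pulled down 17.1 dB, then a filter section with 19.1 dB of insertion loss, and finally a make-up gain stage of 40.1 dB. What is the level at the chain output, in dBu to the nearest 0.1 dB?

In dB, series stages simply add:
-36.0 + 36.7 − 11.3 − 17.1 − 19.1 + 40.1 = -6.7 dBu.

-6.7 dBu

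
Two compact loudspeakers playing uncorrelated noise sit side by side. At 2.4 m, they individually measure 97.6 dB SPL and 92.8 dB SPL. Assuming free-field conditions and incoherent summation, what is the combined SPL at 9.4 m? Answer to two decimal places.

Combined at 2.4 m: 10·log₁₀(10^(97.6/10)+10^(92.8/10)) = 98.842 dB SPL.
Then apply −20·log₁₀(9.4/2.4) = -11.858 dB → 86.98 dB SPL.

86.98 dB SPL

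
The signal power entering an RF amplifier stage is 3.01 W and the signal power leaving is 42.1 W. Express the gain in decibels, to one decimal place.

11.5 dB

Power ratio → dB uses the 10·log₁₀ form:
10·log₁₀(42.1/3.01) = 10·log₁₀(13.99) = 11.5 dB.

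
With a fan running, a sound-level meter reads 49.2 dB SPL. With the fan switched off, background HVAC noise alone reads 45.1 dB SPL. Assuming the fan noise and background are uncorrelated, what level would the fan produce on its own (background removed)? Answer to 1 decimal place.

47.1 dB SPL

Background correction is a power subtraction:
L_src = 10·log₁₀(10^(49.2/10) − 10^(45.1/10)) = 10·log₁₀(50820) = 47.1 dB SPL.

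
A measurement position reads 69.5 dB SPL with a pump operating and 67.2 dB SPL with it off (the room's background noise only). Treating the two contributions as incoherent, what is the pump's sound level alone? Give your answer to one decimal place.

65.6 dB SPL

Subtract intensities: L_src = 10·log₁₀(10^(L_total/10) − 10^(L_bg/10)).
L_src = 10·log₁₀(10^(69.5/10) − 10^(67.2/10)) = 10·log₁₀(3664000) = 65.6 dB SPL.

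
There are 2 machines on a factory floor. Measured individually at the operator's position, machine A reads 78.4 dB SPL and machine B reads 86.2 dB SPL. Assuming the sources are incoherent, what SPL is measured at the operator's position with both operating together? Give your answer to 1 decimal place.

86.9 dB SPL

Uncorrelated sources add in intensity (power), not in dB.
L_total = 10·log₁₀(10^(78.4/10) + 10^(86.2/10)) = 10·log₁₀(486100000) = 86.9 dB SPL.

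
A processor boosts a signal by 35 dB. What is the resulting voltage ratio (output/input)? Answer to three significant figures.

56.2

Voltage ratio = 10^(dB/20).
10^(35/20) = 10^(1.750) = 56.2.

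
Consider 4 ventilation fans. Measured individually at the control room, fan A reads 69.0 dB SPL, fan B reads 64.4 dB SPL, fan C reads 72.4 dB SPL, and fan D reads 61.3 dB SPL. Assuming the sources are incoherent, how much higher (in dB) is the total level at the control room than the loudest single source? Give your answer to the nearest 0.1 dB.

2.3 dB

Uncorrelated sources add in intensity (power), not in dB.
L_total = 10·log₁₀(10^(69.0/10) + 10^(64.4/10) + 10^(72.4/10) + 10^(61.3/10)) = 74.69 dB SPL.
Excess over the loudest (72.4 dB): 74.69 − 72.4 = 2.3 dB.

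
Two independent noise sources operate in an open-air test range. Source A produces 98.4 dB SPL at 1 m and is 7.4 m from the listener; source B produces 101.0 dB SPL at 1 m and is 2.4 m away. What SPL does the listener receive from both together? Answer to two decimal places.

93.64 dB SPL

At the listener: L_A = 98.4 − 20·log₁₀(7.4) = 81.015 dB; L_B = 101.0 − 20·log₁₀(2.4) = 93.396 dB.
Combined: 10·log₁₀(10^(81.015/10)+10^(93.396/10)) = 93.64 dB SPL.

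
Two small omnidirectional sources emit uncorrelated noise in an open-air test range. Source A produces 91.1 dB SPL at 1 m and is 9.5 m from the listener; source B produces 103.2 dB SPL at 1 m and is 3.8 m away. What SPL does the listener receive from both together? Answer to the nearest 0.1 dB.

91.6 dB SPL

At the listener: L_A = 91.1 − 20·log₁₀(9.5) = 71.55 dB; L_B = 103.2 − 20·log₁₀(3.8) = 91.60 dB.
Combined: 10·log₁₀(10^(71.55/10)+10^(91.60/10)) = 91.6 dB SPL.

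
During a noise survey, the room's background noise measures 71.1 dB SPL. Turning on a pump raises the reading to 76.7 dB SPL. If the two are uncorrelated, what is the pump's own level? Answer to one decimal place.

Remove the background by subtracting linear intensities:
L_src = 10·log₁₀(10^(76.7/10) − 10^(71.1/10)) = 10·log₁₀(33890000) = 75.3 dB SPL.

75.3 dB SPL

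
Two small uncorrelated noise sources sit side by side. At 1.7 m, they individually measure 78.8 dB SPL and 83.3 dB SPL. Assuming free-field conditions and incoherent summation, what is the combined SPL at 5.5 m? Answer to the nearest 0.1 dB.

74.4 dB SPL

Combined at 1.7 m: 10·log₁₀(10^(78.8/10)+10^(83.3/10)) = 84.62 dB SPL.
Then apply −20·log₁₀(5.5/1.7) = -10.20 dB → 74.4 dB SPL.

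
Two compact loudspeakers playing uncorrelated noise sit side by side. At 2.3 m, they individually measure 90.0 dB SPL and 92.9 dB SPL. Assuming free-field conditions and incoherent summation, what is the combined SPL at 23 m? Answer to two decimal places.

74.70 dB SPL

Combined at 2.3 m: 10·log₁₀(10^(90.0/10)+10^(92.9/10)) = 94.698 dB SPL.
Then apply −20·log₁₀(23/2.3) = -20.000 dB → 74.70 dB SPL.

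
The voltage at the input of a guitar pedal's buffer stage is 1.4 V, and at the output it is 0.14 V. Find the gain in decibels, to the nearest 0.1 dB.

For a voltage ratio, dB = 20·log₁₀(V₂/V₁).
20·log₁₀(0.14/1.4) = 20·log₁₀(0.1000) = -20.0 dB.

-20.0 dB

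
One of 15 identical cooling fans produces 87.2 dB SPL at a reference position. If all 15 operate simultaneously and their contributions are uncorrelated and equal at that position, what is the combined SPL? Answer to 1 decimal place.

99.0 dB SPL

15 equal incoherent sources raise the level by 10·log₁₀(15) = 11.76 dB.
L_total = 87.2 + 11.76 = 99.0 dB SPL.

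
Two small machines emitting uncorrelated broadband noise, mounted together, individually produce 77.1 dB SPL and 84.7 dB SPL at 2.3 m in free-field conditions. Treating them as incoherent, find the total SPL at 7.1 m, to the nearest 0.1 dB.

75.6 dB SPL

Combined at 2.3 m: 10·log₁₀(10^(77.1/10)+10^(84.7/10)) = 85.40 dB SPL.
Then apply −20·log₁₀(7.1/2.3) = -9.79 dB → 75.6 dB SPL.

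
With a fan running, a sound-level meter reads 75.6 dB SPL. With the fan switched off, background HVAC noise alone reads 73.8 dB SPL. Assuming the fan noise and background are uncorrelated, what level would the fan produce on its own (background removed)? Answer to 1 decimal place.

70.9 dB SPL

Background correction is a power subtraction:
L_src = 10·log₁₀(10^(75.6/10) − 10^(73.8/10)) = 10·log₁₀(12320000) = 70.9 dB SPL.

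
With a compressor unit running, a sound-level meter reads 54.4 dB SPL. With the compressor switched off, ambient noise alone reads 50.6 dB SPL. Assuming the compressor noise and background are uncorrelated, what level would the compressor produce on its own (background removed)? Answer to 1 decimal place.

52.1 dB SPL

Background correction is a power subtraction:
L_src = 10·log₁₀(10^(54.4/10) − 10^(50.6/10)) = 10·log₁₀(160600) = 52.1 dB SPL.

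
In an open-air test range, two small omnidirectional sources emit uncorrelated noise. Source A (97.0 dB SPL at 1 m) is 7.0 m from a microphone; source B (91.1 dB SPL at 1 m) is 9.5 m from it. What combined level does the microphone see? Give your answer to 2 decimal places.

80.67 dB SPL

At the listener: L_A = 97.0 − 20·log₁₀(7.0) = 80.098 dB; L_B = 91.1 − 20·log₁₀(9.5) = 71.546 dB.
Combined: 10·log₁₀(10^(80.098/10)+10^(71.546/10)) = 80.67 dB SPL.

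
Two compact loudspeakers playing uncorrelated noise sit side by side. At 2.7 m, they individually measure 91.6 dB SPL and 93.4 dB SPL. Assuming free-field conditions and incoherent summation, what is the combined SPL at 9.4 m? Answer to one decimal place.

Combined at 2.7 m: 10·log₁₀(10^(91.6/10)+10^(93.4/10)) = 95.60 dB SPL.
Then apply −20·log₁₀(9.4/2.7) = -10.84 dB → 84.8 dB SPL.

84.8 dB SPL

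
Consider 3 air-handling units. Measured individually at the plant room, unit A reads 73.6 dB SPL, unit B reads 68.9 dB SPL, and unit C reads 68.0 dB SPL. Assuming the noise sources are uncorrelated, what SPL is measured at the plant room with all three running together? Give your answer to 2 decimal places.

Incoherent sources sum as intensities:
L_total = 10·log₁₀(10^(73.6/10) + 10^(68.9/10) + 10^(68.0/10)) = 10·log₁₀(36980000) = 75.68 dB SPL.

75.68 dB SPL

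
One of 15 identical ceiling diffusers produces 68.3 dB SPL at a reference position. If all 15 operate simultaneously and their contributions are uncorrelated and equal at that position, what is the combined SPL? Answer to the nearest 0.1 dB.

15 equal incoherent sources raise the level by 10·log₁₀(15) = 11.76 dB.
L_total = 68.3 + 11.76 = 80.1 dB SPL.

80.1 dB SPL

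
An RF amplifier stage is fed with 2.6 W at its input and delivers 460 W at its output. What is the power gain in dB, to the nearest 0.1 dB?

22.5 dB

For a power ratio, dB = 10·log₁₀(P₂/P₁).
10·log₁₀(460/2.6) = 10·log₁₀(176.9) = 22.5 dB.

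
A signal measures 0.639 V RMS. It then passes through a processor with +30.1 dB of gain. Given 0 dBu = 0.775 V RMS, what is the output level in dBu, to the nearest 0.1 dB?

Input level: 20·log₁₀(0.639/0.775) = -1.68 dBu.
Output: -1.68 + 30.1 = +28.4 dBu.

+28.4 dBu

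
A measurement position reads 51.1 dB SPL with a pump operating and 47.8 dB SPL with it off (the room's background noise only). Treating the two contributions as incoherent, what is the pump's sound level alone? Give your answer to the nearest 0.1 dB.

48.4 dB SPL

Subtract intensities: L_src = 10·log₁₀(10^(L_total/10) − 10^(L_bg/10)).
L_src = 10·log₁₀(10^(51.1/10) − 10^(47.8/10)) = 10·log₁₀(68570) = 48.4 dB SPL.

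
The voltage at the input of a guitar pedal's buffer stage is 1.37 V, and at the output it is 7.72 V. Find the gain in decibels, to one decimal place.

Voltage ratio → dB uses the 20·log₁₀ form:
20·log₁₀(7.72/1.37) = 20·log₁₀(5.635) = 15.0 dB.

15.0 dB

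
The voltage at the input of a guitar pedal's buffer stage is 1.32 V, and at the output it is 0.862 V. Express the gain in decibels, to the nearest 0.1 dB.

-3.7 dB

Voltage is an amplitude quantity, so gain = 20·log₁₀(V_out/V_in).
20·log₁₀(0.862/1.32) = 20·log₁₀(0.6530) = -3.7 dB.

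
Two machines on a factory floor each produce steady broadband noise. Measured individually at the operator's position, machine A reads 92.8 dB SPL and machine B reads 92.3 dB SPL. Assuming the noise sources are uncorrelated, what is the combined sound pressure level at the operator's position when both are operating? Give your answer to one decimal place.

Add the sources as powers (linear), then convert back to dB:
L_total = 10·log₁₀(10^(92.8/10) + 10^(92.3/10)) = 10·log₁₀(3604000000) = 95.6 dB SPL.

95.6 dB SPL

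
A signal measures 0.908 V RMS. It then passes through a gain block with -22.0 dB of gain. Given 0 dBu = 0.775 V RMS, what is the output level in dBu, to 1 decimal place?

-20.6 dBu

Input level: 20·log₁₀(0.908/0.775) = 1.38 dBu.
Output: 1.38 − 22.0 = -20.6 dBu.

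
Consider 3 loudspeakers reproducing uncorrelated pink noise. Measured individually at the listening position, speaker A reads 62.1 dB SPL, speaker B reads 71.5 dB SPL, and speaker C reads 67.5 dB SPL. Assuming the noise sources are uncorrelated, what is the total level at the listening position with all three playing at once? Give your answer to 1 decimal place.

Incoherent sources sum as intensities:
L_total = 10·log₁₀(10^(62.1/10) + 10^(71.5/10) + 10^(67.5/10)) = 10·log₁₀(21370000) = 73.3 dB SPL.

73.3 dB SPL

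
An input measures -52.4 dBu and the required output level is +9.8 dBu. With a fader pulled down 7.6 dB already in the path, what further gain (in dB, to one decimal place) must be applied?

The required make-up gain is the shortfall in the dB sum.
G = +9.8 − (-52.4) + 7.6 = 69.8 dB.

69.8 dB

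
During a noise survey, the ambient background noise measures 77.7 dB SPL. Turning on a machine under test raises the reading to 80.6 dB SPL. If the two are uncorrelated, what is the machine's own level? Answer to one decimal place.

77.5 dB SPL

Subtract intensities: L_src = 10·log₁₀(10^(L_total/10) − 10^(L_bg/10)).
L_src = 10·log₁₀(10^(80.6/10) − 10^(77.7/10)) = 10·log₁₀(55930000) = 77.5 dB SPL.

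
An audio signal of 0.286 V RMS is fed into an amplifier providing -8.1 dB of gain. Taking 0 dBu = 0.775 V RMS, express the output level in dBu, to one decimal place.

-16.8 dBu

Input level: 20·log₁₀(0.286/0.775) = -8.66 dBu.
Output: -8.66 − 8.1 = -16.8 dBu.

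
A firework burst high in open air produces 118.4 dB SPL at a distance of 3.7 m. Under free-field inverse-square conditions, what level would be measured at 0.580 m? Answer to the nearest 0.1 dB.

134.5 dB SPL

For a point source in a free field, ΔL = −20·log₁₀(d₂/d₁).
ΔL = −20·log₁₀(0.580/3.7) = 16.10 dB, so L₂ = 118.4 + (16.10) = 134.5 dB SPL.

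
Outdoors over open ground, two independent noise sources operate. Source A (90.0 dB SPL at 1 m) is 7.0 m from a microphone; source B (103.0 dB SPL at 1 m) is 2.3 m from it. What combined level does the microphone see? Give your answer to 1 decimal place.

At the listener: L_A = 90.0 − 20·log₁₀(7.0) = 73.10 dB; L_B = 103.0 − 20·log₁₀(2.3) = 95.77 dB.
Combined: 10·log₁₀(10^(73.10/10)+10^(95.77/10)) = 95.8 dB SPL.

95.8 dB SPL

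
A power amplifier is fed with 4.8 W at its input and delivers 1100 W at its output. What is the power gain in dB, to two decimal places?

23.60 dB

Power ratio → dB uses the 10·log₁₀ form:
10·log₁₀(1100/4.8) = 10·log₁₀(229.2) = 23.60 dB.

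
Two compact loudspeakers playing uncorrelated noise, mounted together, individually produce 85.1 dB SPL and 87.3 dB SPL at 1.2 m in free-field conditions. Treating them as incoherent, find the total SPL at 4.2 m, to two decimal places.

78.47 dB SPL

Combined at 1.2 m: 10·log₁₀(10^(85.1/10)+10^(87.3/10)) = 89.348 dB SPL.
Then apply −20·log₁₀(4.2/1.2) = -10.881 dB → 78.47 dB SPL.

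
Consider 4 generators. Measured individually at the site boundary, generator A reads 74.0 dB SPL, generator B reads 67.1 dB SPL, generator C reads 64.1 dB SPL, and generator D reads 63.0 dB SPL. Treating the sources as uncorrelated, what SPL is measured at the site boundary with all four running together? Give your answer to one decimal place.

75.4 dB SPL

Add the sources as powers (linear), then convert back to dB:
L_total = 10·log₁₀(10^(74.0/10) + 10^(67.1/10) + 10^(64.1/10) + 10^(63.0/10)) = 10·log₁₀(34810000) = 75.4 dB SPL.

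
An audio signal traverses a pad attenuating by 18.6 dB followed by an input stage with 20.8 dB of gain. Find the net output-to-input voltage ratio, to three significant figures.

1.29

Net gain = (−18.6) + 20.8 = 2.2 dB.
Voltage ratio = 10^(2.2/20) = 1.29.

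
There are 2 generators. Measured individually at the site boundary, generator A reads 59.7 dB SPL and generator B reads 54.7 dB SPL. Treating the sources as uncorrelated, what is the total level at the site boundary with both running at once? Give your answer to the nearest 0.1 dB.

60.9 dB SPL

Add the sources as powers (linear), then convert back to dB:
L_total = 10·log₁₀(10^(59.7/10) + 10^(54.7/10)) = 10·log₁₀(1228000) = 60.9 dB SPL.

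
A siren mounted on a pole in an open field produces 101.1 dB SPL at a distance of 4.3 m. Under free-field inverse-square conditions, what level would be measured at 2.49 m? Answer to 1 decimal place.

Free-field point source: level drops by 20·log₁₀ of the distance ratio.
ΔL = −20·log₁₀(2.49/4.3) = 4.75 dB, so L₂ = 101.1 + (4.75) = 105.8 dB SPL.

105.8 dB SPL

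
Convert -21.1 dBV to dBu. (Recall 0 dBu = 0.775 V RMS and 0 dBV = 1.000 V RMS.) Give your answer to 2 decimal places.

-18.89 dBu

The offset between the scales is 20·log₁₀(0.775/1.000) = −2.214 dB.
So dBu = -21.1 + 2.214 = -18.89 dBu.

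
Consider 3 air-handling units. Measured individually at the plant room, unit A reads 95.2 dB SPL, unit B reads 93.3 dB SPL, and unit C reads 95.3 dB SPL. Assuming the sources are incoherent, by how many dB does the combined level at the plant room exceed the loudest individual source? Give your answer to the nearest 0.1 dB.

Incoherent sources sum as intensities:
L_total = 10·log₁₀(10^(95.2/10) + 10^(93.3/10) + 10^(95.3/10)) = 99.46 dB SPL.
Excess over the loudest (95.3 dB): 99.46 − 95.3 = 4.2 dB.

4.2 dB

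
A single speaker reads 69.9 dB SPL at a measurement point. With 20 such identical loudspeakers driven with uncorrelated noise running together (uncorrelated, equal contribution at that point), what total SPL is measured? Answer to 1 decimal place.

20 equal incoherent sources raise the level by 10·log₁₀(20) = 13.01 dB.
L_total = 69.9 + 13.01 = 82.9 dB SPL.

82.9 dB SPL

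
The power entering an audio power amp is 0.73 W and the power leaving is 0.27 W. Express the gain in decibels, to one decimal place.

-4.3 dB

For a power ratio, dB = 10·log₁₀(P₂/P₁).
10·log₁₀(0.27/0.73) = 10·log₁₀(0.3699) = -4.3 dB.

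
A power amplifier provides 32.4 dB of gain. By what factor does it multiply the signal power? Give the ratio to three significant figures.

Power ratio = 10^(dB/10).
10^(32.4/10) = 10^(3.240) = 1740.

1740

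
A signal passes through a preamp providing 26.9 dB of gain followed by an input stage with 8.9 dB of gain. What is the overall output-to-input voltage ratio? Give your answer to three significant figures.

Net gain = 26.9 + 8.9 = 35.8 dB.
Voltage ratio = 10^(35.8/20) = 61.7.

61.7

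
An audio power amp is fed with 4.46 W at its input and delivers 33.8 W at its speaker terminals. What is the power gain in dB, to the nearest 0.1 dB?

Power is a power quantity, so gain = 10·log₁₀(P_out/P_in).
10·log₁₀(33.8/4.46) = 10·log₁₀(7.578) = 8.8 dB.

8.8 dB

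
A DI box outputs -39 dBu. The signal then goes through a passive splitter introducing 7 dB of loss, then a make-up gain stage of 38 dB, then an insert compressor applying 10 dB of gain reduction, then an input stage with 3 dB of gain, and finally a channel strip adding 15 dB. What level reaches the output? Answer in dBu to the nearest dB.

Cascaded gains and losses add directly in dB.
-39 − 7 + 38 − 10 + 3 + 15 = 0 dBu.

0 dBu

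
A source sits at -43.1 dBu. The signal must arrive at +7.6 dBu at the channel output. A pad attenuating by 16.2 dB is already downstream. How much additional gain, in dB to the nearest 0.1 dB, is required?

The required make-up gain is the shortfall in the dB sum.
G = +7.6 − (-43.1) + 16.2 = 66.9 dB.

66.9 dB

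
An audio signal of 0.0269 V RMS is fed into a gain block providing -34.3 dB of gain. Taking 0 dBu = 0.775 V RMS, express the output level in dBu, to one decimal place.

-63.5 dBu

Input level: 20·log₁₀(0.0269/0.775) = -29.19 dBu.
Output: -29.19 − 34.3 = -63.5 dBu.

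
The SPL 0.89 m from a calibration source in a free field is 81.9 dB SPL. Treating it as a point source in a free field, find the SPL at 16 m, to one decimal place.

Free-field point source: level drops by 20·log₁₀ of the distance ratio.
ΔL = −20·log₁₀(16/0.89) = -25.09 dB, so L₂ = 81.9 + (-25.09) = 56.8 dB SPL.

56.8 dB SPL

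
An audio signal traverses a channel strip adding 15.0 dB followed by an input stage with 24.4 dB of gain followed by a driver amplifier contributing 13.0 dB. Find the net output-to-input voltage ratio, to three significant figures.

417

Net gain = 15.0 + 24.4 + 13.0 = 52.4 dB.
Voltage ratio = 10^(52.4/20) = 417.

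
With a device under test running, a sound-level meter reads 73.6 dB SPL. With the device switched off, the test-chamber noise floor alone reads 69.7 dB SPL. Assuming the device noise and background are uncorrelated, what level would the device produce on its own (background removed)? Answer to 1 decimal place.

71.3 dB SPL

Subtract intensities: L_src = 10·log₁₀(10^(L_total/10) − 10^(L_bg/10)).
L_src = 10·log₁₀(10^(73.6/10) − 10^(69.7/10)) = 10·log₁₀(13580000) = 71.3 dB SPL.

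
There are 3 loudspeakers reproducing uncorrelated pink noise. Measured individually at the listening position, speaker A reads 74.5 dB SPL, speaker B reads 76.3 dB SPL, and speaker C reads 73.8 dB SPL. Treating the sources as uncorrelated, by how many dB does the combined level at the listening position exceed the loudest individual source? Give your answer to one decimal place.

Add the sources as powers (linear), then convert back to dB:
L_total = 10·log₁₀(10^(74.5/10) + 10^(76.3/10) + 10^(73.8/10)) = 79.77 dB SPL.
Excess over the loudest (76.3 dB): 79.77 − 76.3 = 3.5 dB.

3.5 dB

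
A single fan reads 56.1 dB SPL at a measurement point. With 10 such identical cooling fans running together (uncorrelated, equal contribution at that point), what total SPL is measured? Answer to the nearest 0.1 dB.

10 equal incoherent sources raise the level by 10·log₁₀(10) = 10.00 dB.
L_total = 56.1 + 10.00 = 66.1 dB SPL.

66.1 dB SPL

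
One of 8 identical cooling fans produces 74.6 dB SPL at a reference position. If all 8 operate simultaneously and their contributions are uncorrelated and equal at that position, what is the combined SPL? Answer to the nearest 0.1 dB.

83.6 dB SPL

8 equal incoherent sources raise the level by 10·log₁₀(8) = 9.03 dB.
L_total = 74.6 + 9.03 = 83.6 dB SPL.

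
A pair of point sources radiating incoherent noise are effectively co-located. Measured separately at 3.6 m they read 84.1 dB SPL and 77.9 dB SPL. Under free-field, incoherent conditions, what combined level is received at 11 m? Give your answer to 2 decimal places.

Combined at 3.6 m: 10·log₁₀(10^(84.1/10)+10^(77.9/10)) = 85.034 dB SPL.
Then apply −20·log₁₀(11/3.6) = -9.702 dB → 75.33 dB SPL.

75.33 dB SPL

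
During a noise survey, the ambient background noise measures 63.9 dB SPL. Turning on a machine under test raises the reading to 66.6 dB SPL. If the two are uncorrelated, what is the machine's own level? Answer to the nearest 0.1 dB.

63.3 dB SPL

Subtract intensities: L_src = 10·log₁₀(10^(L_total/10) − 10^(L_bg/10)).
L_src = 10·log₁₀(10^(66.6/10) − 10^(63.9/10)) = 10·log₁₀(2116000) = 63.3 dB SPL.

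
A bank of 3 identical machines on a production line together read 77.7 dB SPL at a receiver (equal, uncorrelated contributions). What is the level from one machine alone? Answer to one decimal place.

72.9 dB SPL

3 equal incoherent sources add 10·log₁₀(3) = 4.77 dB over one source.
L_one = 77.7 − 4.77 = 72.9 dB SPL.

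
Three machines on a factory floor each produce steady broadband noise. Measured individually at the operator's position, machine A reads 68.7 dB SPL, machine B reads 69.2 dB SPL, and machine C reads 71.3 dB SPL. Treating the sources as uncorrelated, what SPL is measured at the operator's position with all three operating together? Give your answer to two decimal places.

Incoherent sources sum as intensities:
L_total = 10·log₁₀(10^(68.7/10) + 10^(69.2/10) + 10^(71.3/10)) = 10·log₁₀(29220000) = 74.66 dB SPL.

74.66 dB SPL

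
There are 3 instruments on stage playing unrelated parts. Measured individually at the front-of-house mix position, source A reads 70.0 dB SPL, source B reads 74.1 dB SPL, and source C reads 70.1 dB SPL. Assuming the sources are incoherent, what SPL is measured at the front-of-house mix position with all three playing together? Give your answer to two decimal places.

Incoherent sources sum as intensities:
L_total = 10·log₁₀(10^(70.0/10) + 10^(74.1/10) + 10^(70.1/10)) = 10·log₁₀(45940000) = 76.62 dB SPL.

76.62 dB SPL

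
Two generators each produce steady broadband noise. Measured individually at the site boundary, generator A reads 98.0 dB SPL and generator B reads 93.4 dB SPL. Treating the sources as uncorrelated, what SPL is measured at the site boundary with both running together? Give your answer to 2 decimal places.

Add the sources as powers (linear), then convert back to dB:
L_total = 10·log₁₀(10^(98.0/10) + 10^(93.4/10)) = 10·log₁₀(8497000000) = 99.29 dB SPL.

99.29 dB SPL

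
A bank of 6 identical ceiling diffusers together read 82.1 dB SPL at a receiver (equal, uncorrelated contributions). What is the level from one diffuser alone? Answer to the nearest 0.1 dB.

74.3 dB SPL

6 equal incoherent sources add 10·log₁₀(6) = 7.78 dB over one source.
L_one = 82.1 − 7.78 = 74.3 dB SPL.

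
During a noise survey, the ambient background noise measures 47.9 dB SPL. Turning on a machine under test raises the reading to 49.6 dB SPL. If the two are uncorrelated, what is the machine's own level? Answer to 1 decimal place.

44.7 dB SPL

Background correction is a power subtraction:
L_src = 10·log₁₀(10^(49.6/10) − 10^(47.9/10)) = 10·log₁₀(29540) = 44.7 dB SPL.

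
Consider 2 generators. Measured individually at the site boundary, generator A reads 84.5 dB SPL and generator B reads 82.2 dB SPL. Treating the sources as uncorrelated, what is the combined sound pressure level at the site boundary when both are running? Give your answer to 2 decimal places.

86.51 dB SPL

Uncorrelated sources add in intensity (power), not in dB.
L_total = 10·log₁₀(10^(84.5/10) + 10^(82.2/10)) = 10·log₁₀(447800000) = 86.51 dB SPL.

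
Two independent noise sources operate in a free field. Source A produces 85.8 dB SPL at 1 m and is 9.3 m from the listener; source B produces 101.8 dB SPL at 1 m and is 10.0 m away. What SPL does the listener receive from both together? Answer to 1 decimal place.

81.9 dB SPL

At the listener: L_A = 85.8 − 20·log₁₀(9.3) = 66.43 dB; L_B = 101.8 − 20·log₁₀(10.0) = 81.80 dB.
Combined: 10·log₁₀(10^(66.43/10)+10^(81.80/10)) = 81.9 dB SPL.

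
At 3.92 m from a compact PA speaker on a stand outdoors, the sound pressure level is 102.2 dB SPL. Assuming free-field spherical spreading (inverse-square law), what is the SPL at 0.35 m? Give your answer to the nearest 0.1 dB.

123.2 dB SPL

Free-field point source: level drops by 20·log₁₀ of the distance ratio.
ΔL = −20·log₁₀(0.35/3.92) = 20.98 dB, so L₂ = 102.2 + (20.98) = 123.2 dB SPL.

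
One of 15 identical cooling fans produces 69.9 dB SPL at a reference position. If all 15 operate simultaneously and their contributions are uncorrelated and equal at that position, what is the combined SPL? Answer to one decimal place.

81.7 dB SPL

15 equal incoherent sources raise the level by 10·log₁₀(15) = 11.76 dB.
L_total = 69.9 + 11.76 = 81.7 dB SPL.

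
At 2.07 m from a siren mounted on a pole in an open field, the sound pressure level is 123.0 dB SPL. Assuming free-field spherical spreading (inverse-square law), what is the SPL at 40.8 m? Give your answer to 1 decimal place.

97.1 dB SPL

Free-field point source: level drops by 20·log₁₀ of the distance ratio.
ΔL = −20·log₁₀(40.8/2.07) = -25.89 dB, so L₂ = 123.0 + (-25.89) = 97.1 dB SPL.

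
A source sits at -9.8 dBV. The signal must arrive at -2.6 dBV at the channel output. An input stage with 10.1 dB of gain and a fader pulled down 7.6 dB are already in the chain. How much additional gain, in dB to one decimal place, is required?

4.7 dB

The required make-up gain is the shortfall in the dB sum.
G = -2.6 − (-9.8) − 10.1 + 7.6 = 4.7 dB.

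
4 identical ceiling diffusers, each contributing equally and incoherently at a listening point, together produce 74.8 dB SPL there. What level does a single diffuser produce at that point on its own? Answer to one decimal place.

68.8 dB SPL

4 equal incoherent sources add 10·log₁₀(4) = 6.02 dB over one source.
L_one = 74.8 − 6.02 = 68.8 dB SPL.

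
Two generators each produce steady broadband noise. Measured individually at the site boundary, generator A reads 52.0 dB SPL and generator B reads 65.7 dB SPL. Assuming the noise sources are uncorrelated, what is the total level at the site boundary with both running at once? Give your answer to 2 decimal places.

Add the sources as powers (linear), then convert back to dB:
L_total = 10·log₁₀(10^(52.0/10) + 10^(65.7/10)) = 10·log₁₀(3874000) = 65.88 dB SPL.

65.88 dB SPL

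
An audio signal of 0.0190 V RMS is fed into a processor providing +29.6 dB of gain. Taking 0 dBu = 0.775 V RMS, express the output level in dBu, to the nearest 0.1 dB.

-2.6 dBu

Input level: 20·log₁₀(0.0190/0.775) = -32.21 dBu.
Output: -32.21 + 29.6 = -2.6 dBu.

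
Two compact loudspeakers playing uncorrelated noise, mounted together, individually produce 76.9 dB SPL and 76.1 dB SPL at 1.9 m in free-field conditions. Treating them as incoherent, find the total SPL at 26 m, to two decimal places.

Combined at 1.9 m: 10·log₁₀(10^(76.9/10)+10^(76.1/10)) = 79.529 dB SPL.
Then apply −20·log₁₀(26/1.9) = -22.724 dB → 56.80 dB SPL.

56.80 dB SPL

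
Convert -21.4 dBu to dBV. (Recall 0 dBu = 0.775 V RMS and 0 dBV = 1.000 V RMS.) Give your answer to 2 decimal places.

The offset between the scales is 20·log₁₀(0.775/1.000) = −2.214 dB.
So dBV = -21.4 − 2.214 = -23.61 dBV.

-23.61 dBV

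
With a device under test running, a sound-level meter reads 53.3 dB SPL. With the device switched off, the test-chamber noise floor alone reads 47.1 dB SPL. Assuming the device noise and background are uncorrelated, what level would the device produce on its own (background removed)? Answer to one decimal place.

52.1 dB SPL

Subtract intensities: L_src = 10·log₁₀(10^(L_total/10) − 10^(L_bg/10)).
L_src = 10·log₁₀(10^(53.3/10) − 10^(47.1/10)) = 10·log₁₀(162500) = 52.1 dB SPL.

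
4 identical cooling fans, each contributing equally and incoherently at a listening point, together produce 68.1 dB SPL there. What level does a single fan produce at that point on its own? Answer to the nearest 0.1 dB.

62.1 dB SPL

4 equal incoherent sources add 10·log₁₀(4) = 6.02 dB over one source.
L_one = 68.1 − 6.02 = 62.1 dB SPL.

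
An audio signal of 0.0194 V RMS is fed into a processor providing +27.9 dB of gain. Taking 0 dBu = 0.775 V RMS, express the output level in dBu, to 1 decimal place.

-4.1 dBu

Input level: 20·log₁₀(0.0194/0.775) = -32.03 dBu.
Output: -32.03 + 27.9 = -4.1 dBu.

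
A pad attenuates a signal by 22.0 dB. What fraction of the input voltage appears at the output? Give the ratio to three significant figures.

Voltage ratio = 10^(dB/20).
10^(-22.0/20) = 10^(-1.100) = 0.0794.

0.0794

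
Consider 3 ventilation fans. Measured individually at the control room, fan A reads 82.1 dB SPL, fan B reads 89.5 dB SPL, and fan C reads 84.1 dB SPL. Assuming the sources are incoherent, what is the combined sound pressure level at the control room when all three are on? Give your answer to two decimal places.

Add the sources as powers (linear), then convert back to dB:
L_total = 10·log₁₀(10^(82.1/10) + 10^(89.5/10) + 10^(84.1/10)) = 10·log₁₀(1310000000) = 91.17 dB SPL.

91.17 dB SPL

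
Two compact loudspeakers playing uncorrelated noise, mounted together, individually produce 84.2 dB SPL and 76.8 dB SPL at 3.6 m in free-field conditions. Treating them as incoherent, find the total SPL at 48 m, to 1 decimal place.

62.4 dB SPL

Combined at 3.6 m: 10·log₁₀(10^(84.2/10)+10^(76.8/10)) = 84.93 dB SPL.
Then apply −20·log₁₀(48/3.6) = -22.50 dB → 62.4 dB SPL.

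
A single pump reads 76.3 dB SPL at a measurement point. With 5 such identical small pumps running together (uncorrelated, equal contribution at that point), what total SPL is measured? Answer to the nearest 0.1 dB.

83.3 dB SPL

5 equal incoherent sources raise the level by 10·log₁₀(5) = 6.99 dB.
L_total = 76.3 + 6.99 = 83.3 dB SPL.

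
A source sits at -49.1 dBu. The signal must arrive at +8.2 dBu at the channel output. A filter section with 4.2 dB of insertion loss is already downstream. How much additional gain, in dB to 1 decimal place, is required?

61.5 dB

The required make-up gain is the shortfall in the dB sum.
G = +8.2 − (-49.1) + 4.2 = 61.5 dB.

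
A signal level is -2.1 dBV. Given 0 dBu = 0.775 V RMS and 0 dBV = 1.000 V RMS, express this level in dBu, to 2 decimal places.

+0.11 dBu

The offset between the scales is 20·log₁₀(0.775/1.000) = −2.214 dB.
So dBu = -2.1 + 2.214 = +0.11 dBu.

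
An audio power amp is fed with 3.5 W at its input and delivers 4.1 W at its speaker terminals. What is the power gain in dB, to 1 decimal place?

0.7 dB

Power is a power quantity, so gain = 10·log₁₀(P_out/P_in).
10·log₁₀(4.1/3.5) = 10·log₁₀(1.171) = 0.7 dB.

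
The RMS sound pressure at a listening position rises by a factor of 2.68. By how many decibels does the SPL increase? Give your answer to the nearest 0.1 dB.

8.6 dB

SPL change from a pressure ratio uses the 20·log₁₀ form:
20·log₁₀(2.68) = 8.6 dB.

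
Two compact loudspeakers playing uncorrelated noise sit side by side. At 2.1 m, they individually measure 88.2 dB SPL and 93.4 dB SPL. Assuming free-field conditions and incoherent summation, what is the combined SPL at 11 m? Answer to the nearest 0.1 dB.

Combined at 2.1 m: 10·log₁₀(10^(88.2/10)+10^(93.4/10)) = 94.55 dB SPL.
Then apply −20·log₁₀(11/2.1) = -14.38 dB → 80.2 dB SPL.

80.2 dB SPL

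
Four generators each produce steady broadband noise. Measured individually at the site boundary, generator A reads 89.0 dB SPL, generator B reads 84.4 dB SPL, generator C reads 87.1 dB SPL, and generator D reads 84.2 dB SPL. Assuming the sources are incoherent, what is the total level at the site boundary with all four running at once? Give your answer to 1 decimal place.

92.7 dB SPL

Incoherent sources sum as intensities:
L_total = 10·log₁₀(10^(89.0/10) + 10^(84.4/10) + 10^(87.1/10) + 10^(84.2/10)) = 10·log₁₀(1846000000) = 92.7 dB SPL.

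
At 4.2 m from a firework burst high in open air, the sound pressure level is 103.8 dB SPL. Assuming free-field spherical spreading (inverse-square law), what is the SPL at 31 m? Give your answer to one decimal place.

86.4 dB SPL

For a point source in a free field, ΔL = −20·log₁₀(d₂/d₁).
ΔL = −20·log₁₀(31/4.2) = -17.36 dB, so L₂ = 103.8 + (-17.36) = 86.4 dB SPL.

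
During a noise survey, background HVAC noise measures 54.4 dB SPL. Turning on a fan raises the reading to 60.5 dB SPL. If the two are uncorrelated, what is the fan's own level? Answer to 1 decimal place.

59.3 dB SPL

Subtract intensities: L_src = 10·log₁₀(10^(L_total/10) − 10^(L_bg/10)).
L_src = 10·log₁₀(10^(60.5/10) − 10^(54.4/10)) = 10·log₁₀(846600) = 59.3 dB SPL.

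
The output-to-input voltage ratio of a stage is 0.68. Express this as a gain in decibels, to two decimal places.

For a voltage ratio, dB = 20·log₁₀(V₂/V₁).
20·log₁₀(0.68) = -3.35 dB.

-3.35 dB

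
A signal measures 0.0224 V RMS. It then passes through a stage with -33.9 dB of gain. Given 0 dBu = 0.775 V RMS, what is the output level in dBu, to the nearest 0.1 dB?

-64.7 dBu

Input level: 20·log₁₀(0.0224/0.775) = -30.78 dBu.
Output: -30.78 − 33.9 = -64.7 dBu.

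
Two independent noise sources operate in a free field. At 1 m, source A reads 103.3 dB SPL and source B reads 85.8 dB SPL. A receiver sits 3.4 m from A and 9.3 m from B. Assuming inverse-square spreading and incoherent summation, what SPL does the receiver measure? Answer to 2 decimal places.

At the listener: L_A = 103.3 − 20·log₁₀(3.4) = 92.670 dB; L_B = 85.8 − 20·log₁₀(9.3) = 66.430 dB.
Combined: 10·log₁₀(10^(92.670/10)+10^(66.430/10)) = 92.68 dB SPL.

92.68 dB SPL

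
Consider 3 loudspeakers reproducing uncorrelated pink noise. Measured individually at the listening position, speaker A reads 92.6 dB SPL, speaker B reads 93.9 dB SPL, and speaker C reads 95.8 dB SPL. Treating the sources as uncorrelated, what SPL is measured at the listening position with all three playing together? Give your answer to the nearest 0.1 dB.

99.1 dB SPL

Uncorrelated sources add in intensity (power), not in dB.
L_total = 10·log₁₀(10^(92.6/10) + 10^(93.9/10) + 10^(95.8/10)) = 10·log₁₀(8076000000) = 99.1 dB SPL.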